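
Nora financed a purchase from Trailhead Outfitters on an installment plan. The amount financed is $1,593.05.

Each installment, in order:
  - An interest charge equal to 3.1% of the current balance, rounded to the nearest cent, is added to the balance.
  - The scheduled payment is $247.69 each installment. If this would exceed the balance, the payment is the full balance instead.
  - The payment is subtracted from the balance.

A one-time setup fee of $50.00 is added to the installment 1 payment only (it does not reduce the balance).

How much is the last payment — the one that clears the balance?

Installment 1: opening $1,593.05; interest $49.38 → $1,642.43; payment $247.69 (+ $50.00 fee); balance $1,394.74
Installment 2: opening $1,394.74; interest $43.24 → $1,437.98; payment $247.69; balance $1,190.29
Installment 3: opening $1,190.29; interest $36.90 → $1,227.19; payment $247.69; balance $979.50
Installment 4: opening $979.50; interest $30.36 → $1,009.86; payment $247.69; balance $762.17
Installment 5: opening $762.17; interest $23.63 → $785.80; payment $247.69; balance $538.11
Installment 6: opening $538.11; interest $16.68 → $554.79; payment $247.69; balance $307.10
Installment 7: opening $307.10; interest $9.52 → $316.62; payment $247.69; balance $68.93
Installment 8: opening $68.93; interest $2.14 → $71.07; payment $71.07; balance $0.00

$71.07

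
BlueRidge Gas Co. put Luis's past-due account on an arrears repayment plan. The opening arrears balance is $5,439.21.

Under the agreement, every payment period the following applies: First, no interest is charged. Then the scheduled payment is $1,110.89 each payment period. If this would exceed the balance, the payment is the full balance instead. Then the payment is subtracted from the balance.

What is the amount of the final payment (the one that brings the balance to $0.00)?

# | Opening | Payment | End bal
1 | $5,439.21 | $1,110.89 | $4,328.32
2 | $4,328.32 | $1,110.89 | $3,217.43
3 | $3,217.43 | $1,110.89 | $2,106.54
4 | $2,106.54 | $1,110.89 | $995.65
5 | $995.65 | $995.65 | $0.00

$995.65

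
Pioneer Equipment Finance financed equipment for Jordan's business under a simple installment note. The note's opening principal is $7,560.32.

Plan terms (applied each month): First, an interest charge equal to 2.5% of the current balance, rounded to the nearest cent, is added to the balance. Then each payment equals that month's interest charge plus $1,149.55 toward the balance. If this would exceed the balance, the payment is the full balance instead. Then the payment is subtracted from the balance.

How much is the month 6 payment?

$1,194.86

Month 1: $7,560.32 +$189.01 interest = $7,749.33; pay $1,338.56 → $6,410.77
Month 2: $6,410.77 +$160.27 interest = $6,571.04; pay $1,309.82 → $5,261.22
Month 3: $5,261.22 +$131.53 interest = $5,392.75; pay $1,281.08 → $4,111.67
Month 4: $4,111.67 +$102.79 interest = $4,214.46; pay $1,252.34 → $2,962.12
Month 5: $2,962.12 +$74.05 interest = $3,036.17; pay $1,223.60 → $1,812.57
Month 6: $1,812.57 +$45.31 interest = $1,857.88; pay $1,194.86 → $663.02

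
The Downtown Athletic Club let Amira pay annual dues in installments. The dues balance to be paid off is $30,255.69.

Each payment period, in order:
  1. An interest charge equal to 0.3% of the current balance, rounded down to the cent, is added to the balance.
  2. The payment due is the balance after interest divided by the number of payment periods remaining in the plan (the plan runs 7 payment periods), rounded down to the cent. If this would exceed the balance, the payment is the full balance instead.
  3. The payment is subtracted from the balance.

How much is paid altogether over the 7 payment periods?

Payment period 1: $30,255.69 +$90.76 interest = $30,346.45; pay $4,335.20 → $26,011.25
Payment period 2: $26,011.25 +$78.03 interest = $26,089.28; pay $4,348.21 → $21,741.07
Payment period 3: $21,741.07 +$65.22 interest = $21,806.29; pay $4,361.25 → $17,445.04
Payment period 4: $17,445.04 +$52.33 interest = $17,497.37; pay $4,374.34 → $13,123.03
Payment period 5: $13,123.03 +$39.36 interest = $13,162.39; pay $4,387.46 → $8,774.93
Payment period 6: $8,774.93 +$26.32 interest = $8,801.25; pay $4,400.62 → $4,400.63
Payment period 7: $4,400.63 +$13.20 interest = $4,413.83; pay $4,413.83 → $0.00
Total paid: $30,620.91

$30,620.91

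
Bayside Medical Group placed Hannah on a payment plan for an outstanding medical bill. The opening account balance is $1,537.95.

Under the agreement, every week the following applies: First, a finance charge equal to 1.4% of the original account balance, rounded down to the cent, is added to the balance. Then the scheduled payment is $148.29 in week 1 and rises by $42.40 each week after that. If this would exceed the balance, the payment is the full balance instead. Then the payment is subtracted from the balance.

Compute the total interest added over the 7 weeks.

$150.71

# | Opening | Interest | Payment | End bal
1 | $1,537.95 | $21.53 | $148.29 | $1,411.19
2 | $1,411.19 | $21.53 | $190.69 | $1,242.03
3 | $1,242.03 | $21.53 | $233.09 | $1,030.47
4 | $1,030.47 | $21.53 | $275.49 | $776.51
5 | $776.51 | $21.53 | $317.89 | $480.15
6 | $480.15 | $21.53 | $360.29 | $141.39
7 | $141.39 | $21.53 | $162.92 | $0.00
Total interest: $21.53 + $21.53 + $21.53 + $21.53 + $21.53 + $21.53 + $21.53 = $150.71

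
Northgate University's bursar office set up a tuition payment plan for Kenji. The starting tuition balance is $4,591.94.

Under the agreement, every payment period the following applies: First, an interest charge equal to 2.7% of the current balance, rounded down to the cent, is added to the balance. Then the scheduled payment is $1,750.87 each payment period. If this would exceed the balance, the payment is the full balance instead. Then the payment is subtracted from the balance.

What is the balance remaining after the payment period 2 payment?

$1,294.23

Payment period 1: opening $4,591.94; interest $123.98 → $4,715.92; payment $1,750.87; balance $2,965.05
Payment period 2: opening $2,965.05; interest $80.05 → $3,045.10; payment $1,750.87; balance $1,294.23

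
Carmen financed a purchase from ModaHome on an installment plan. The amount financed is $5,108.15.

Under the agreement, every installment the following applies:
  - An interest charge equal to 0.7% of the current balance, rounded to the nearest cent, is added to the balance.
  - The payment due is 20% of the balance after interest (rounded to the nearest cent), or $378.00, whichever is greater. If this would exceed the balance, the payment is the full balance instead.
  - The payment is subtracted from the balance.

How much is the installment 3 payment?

$667.67

Installment 1: opening $5,108.15; interest $35.76 → $5,143.91; payment $1,028.78; balance $4,115.13
Installment 2: opening $4,115.13; interest $28.81 → $4,143.94; payment $828.79; balance $3,315.15
Installment 3: opening $3,315.15; interest $23.21 → $3,338.36; payment $667.67; balance $2,670.69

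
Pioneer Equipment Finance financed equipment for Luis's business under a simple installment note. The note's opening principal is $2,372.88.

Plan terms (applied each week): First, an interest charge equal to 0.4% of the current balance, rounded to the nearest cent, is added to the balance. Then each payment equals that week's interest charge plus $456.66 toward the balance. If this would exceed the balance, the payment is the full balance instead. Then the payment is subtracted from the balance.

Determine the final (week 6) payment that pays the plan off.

$89.94

Week 1: $2,372.88 +$9.49 interest = $2,382.37; pay $466.15 → $1,916.22
Week 2: $1,916.22 +$7.66 interest = $1,923.88; pay $464.32 → $1,459.56
Week 3: $1,459.56 +$5.84 interest = $1,465.40; pay $462.50 → $1,002.90
Week 4: $1,002.90 +$4.01 interest = $1,006.91; pay $460.67 → $546.24
Week 5: $546.24 +$2.18 interest = $548.42; pay $458.84 → $89.58
Week 6: $89.58 +$0.36 interest = $89.94; pay $89.94 → $0.00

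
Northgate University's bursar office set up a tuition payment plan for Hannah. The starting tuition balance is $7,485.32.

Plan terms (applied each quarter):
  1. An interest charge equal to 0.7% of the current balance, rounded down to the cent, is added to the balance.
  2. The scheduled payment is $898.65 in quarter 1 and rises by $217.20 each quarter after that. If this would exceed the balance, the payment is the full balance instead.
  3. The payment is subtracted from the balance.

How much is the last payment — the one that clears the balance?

Quarter 1: $7,485.32 +$52.39 interest = $7,537.71; pay $898.65 → $6,639.06
Quarter 2: $6,639.06 +$46.47 interest = $6,685.53; pay $1,115.85 → $5,569.68
Quarter 3: $5,569.68 +$38.98 interest = $5,608.66; pay $1,333.05 → $4,275.61
Quarter 4: $4,275.61 +$29.92 interest = $4,305.53; pay $1,550.25 → $2,755.28
Quarter 5: $2,755.28 +$19.28 interest = $2,774.56; pay $1,767.45 → $1,007.11
Quarter 6: $1,007.11 +$7.04 interest = $1,014.15; pay $1,014.15 → $0.00

$1,014.15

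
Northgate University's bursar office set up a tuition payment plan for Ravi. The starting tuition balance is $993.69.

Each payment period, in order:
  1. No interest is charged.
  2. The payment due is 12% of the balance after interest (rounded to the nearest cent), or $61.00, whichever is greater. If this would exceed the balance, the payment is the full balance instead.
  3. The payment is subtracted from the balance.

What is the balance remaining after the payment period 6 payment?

Payment period 1: $993.69 − $119.24 → $874.45
Payment period 2: $874.45 − $104.93 → $769.52
Payment period 3: $769.52 − $92.34 → $677.18
Payment period 4: $677.18 − $81.26 → $595.92
Payment period 5: $595.92 − $71.51 → $524.41
Payment period 6: $524.41 − $62.93 → $461.48

$461.48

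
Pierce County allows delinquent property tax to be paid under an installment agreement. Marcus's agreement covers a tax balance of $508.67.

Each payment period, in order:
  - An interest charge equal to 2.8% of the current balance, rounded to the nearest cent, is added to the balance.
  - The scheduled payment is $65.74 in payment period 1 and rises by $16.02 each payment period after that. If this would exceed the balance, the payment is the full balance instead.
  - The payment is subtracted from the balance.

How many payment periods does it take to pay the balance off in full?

Payment period 1: opening $508.67; interest $14.24 → $522.91; payment $65.74; balance $457.17
Payment period 2: opening $457.17; interest $12.80 → $469.97; payment $81.76; balance $388.21
Payment period 3: opening $388.21; interest $10.87 → $399.08; payment $97.78; balance $301.30
Payment period 4: opening $301.30; interest $8.44 → $309.74; payment $113.80; balance $195.94
Payment period 5: opening $195.94; interest $5.49 → $201.43; payment $129.82; balance $71.61
Payment period 6: opening $71.61; interest $2.01 → $73.62; payment $73.62; balance $0.00
Balance reaches $0.00 in payment period 6.

6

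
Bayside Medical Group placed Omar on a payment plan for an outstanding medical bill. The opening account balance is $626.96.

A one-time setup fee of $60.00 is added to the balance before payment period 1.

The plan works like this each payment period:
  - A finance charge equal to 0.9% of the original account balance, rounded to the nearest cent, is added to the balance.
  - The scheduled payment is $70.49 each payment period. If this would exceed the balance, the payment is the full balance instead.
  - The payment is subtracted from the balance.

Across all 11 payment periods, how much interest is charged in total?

$62.04

# | Opening | Interest | Payment | End bal
1 | $686.96 | $5.64 | $70.49 | $622.11
2 | $622.11 | $5.64 | $70.49 | $557.26
3 | $557.26 | $5.64 | $70.49 | $492.41
4 | $492.41 | $5.64 | $70.49 | $427.56
5 | $427.56 | $5.64 | $70.49 | $362.71
6 | $362.71 | $5.64 | $70.49 | $297.86
7 | $297.86 | $5.64 | $70.49 | $233.01
8 | $233.01 | $5.64 | $70.49 | $168.16
9 | $168.16 | $5.64 | $70.49 | $103.31
10 | $103.31 | $5.64 | $70.49 | $38.46
11 | $38.46 | $5.64 | $44.10 | $0.00
Total interest: $5.64 + $5.64 + $5.64 + $5.64 + $5.64 + $5.64 + $5.64 + $5.64 + $5.64 + $5.64 + $5.64 = $62.04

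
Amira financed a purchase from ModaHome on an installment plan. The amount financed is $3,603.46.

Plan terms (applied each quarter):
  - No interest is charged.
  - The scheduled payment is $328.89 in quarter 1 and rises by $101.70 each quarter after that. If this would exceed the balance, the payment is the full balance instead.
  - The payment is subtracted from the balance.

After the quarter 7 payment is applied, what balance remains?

$0.00

# | Opening | Payment | End bal
1 | $3,603.46 | $328.89 | $3,274.57
2 | $3,274.57 | $430.59 | $2,843.98
3 | $2,843.98 | $532.29 | $2,311.69
4 | $2,311.69 | $633.99 | $1,677.70
5 | $1,677.70 | $735.69 | $942.01
6 | $942.01 | $837.39 | $104.62
7 | $104.62 | $104.62 | $0.00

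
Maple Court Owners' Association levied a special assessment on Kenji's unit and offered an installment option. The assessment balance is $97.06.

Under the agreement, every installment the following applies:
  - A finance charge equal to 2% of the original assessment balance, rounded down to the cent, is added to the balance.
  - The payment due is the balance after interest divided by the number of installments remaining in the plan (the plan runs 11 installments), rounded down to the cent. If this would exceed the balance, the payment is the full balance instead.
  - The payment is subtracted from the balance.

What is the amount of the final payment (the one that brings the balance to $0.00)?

$14.69

Installment 1: opening $97.06; interest $1.94 → $99.00; payment $9.00; balance $90.00
Installment 2: opening $90.00; interest $1.94 → $91.94; payment $9.19; balance $82.75
Installment 3: opening $82.75; interest $1.94 → $84.69; payment $9.41; balance $75.28
Installment 4: opening $75.28; interest $1.94 → $77.22; payment $9.65; balance $67.57
Installment 5: opening $67.57; interest $1.94 → $69.51; payment $9.93; balance $59.58
Installment 6: opening $59.58; interest $1.94 → $61.52; payment $10.25; balance $51.27
Installment 7: opening $51.27; interest $1.94 → $53.21; payment $10.64; balance $42.57
Installment 8: opening $42.57; interest $1.94 → $44.51; payment $11.12; balance $33.39
Installment 9: opening $33.39; interest $1.94 → $35.33; payment $11.77; balance $23.56
Installment 10: opening $23.56; interest $1.94 → $25.50; payment $12.75; balance $12.75
Installment 11: opening $12.75; interest $1.94 → $14.69; payment $14.69; balance $0.00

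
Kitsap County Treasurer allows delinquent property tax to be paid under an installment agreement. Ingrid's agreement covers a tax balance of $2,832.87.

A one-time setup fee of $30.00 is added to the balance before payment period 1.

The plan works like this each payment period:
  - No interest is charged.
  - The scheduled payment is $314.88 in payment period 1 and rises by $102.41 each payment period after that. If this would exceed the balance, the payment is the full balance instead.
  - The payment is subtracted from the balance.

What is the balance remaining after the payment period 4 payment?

Payment period 1: opening $2,862.87; payment $314.88; balance $2,547.99
Payment period 2: opening $2,547.99; payment $417.29; balance $2,130.70
Payment period 3: opening $2,130.70; payment $519.70; balance $1,611.00
Payment period 4: opening $1,611.00; payment $622.11; balance $988.89

$988.89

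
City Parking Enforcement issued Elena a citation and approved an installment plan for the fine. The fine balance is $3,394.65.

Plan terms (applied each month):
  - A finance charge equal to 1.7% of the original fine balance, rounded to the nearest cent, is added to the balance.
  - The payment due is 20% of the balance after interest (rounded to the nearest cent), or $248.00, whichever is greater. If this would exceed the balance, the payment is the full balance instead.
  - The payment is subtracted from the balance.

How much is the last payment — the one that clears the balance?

Month 1: $3,394.65 +$57.71 interest = $3,452.36; pay $690.47 → $2,761.89
Month 2: $2,761.89 +$57.71 interest = $2,819.60; pay $563.92 → $2,255.68
Month 3: $2,255.68 +$57.71 interest = $2,313.39; pay $462.68 → $1,850.71
Month 4: $1,850.71 +$57.71 interest = $1,908.42; pay $381.68 → $1,526.74
Month 5: $1,526.74 +$57.71 interest = $1,584.45; pay $316.89 → $1,267.56
Month 6: $1,267.56 +$57.71 interest = $1,325.27; pay $265.05 → $1,060.22
Month 7: $1,060.22 +$57.71 interest = $1,117.93; pay $248.00 → $869.93
Month 8: $869.93 +$57.71 interest = $927.64; pay $248.00 → $679.64
Month 9: $679.64 +$57.71 interest = $737.35; pay $248.00 → $489.35
Month 10: $489.35 +$57.71 interest = $547.06; pay $248.00 → $299.06
Month 11: $299.06 +$57.71 interest = $356.77; pay $248.00 → $108.77
Month 12: $108.77 +$57.71 interest = $166.48; pay $166.48 → $0.00

$166.48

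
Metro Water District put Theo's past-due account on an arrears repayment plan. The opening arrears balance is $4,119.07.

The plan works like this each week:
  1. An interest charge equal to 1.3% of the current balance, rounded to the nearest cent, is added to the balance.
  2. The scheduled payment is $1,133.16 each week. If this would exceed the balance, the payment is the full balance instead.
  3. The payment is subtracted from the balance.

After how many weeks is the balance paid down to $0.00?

4

# | Opening | Interest | Payment | End bal
1 | $4,119.07 | $53.55 | $1,133.16 | $3,039.46
2 | $3,039.46 | $39.51 | $1,133.16 | $1,945.81
3 | $1,945.81 | $25.30 | $1,133.16 | $837.95
4 | $837.95 | $10.89 | $848.84 | $0.00
Balance reaches $0.00 in week 4.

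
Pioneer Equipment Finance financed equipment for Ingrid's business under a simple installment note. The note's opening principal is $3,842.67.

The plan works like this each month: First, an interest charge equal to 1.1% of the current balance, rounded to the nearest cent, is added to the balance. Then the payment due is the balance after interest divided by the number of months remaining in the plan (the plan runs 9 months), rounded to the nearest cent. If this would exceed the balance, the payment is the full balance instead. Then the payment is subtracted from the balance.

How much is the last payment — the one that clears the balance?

$471.14

# | Opening | Interest | Payment | End bal
1 | $3,842.67 | $42.27 | $431.66 | $3,453.28
2 | $3,453.28 | $37.99 | $436.41 | $3,054.86
3 | $3,054.86 | $33.60 | $441.21 | $2,647.25
4 | $2,647.25 | $29.12 | $446.06 | $2,230.31
5 | $2,230.31 | $24.53 | $450.97 | $1,803.87
6 | $1,803.87 | $19.84 | $455.93 | $1,367.78
7 | $1,367.78 | $15.05 | $460.94 | $921.89
8 | $921.89 | $10.14 | $466.02 | $466.01
9 | $466.01 | $5.13 | $471.14 | $0.00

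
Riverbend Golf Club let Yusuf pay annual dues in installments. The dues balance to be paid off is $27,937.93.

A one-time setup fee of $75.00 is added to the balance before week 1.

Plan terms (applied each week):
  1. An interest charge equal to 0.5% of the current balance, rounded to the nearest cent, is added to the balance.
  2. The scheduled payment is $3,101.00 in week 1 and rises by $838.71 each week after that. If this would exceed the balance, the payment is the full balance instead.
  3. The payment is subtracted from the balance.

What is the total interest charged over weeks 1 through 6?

$532.65

# | Opening | Interest | Payment | End bal
1 | $28,012.93 | $140.06 | $3,101.00 | $25,051.99
2 | $25,051.99 | $125.26 | $3,939.71 | $21,237.54
3 | $21,237.54 | $106.19 | $4,778.42 | $16,565.31
4 | $16,565.31 | $82.83 | $5,617.13 | $11,031.01
5 | $11,031.01 | $55.16 | $6,455.84 | $4,630.33
6 | $4,630.33 | $23.15 | $4,653.48 | $0.00
Total interest: $140.06 + $125.26 + $106.19 + $82.83 + $55.16 + $23.15 = $532.65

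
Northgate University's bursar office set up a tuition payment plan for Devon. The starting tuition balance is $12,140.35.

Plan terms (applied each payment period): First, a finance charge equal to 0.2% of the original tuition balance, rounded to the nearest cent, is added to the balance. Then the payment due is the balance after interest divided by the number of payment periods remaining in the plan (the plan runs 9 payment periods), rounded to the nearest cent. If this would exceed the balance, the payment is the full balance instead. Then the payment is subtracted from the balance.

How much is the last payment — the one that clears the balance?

$1,417.61

Payment period 1: $12,140.35 +$24.28 interest = $12,164.63; pay $1,351.63 → $10,813.00
Payment period 2: $10,813.00 +$24.28 interest = $10,837.28; pay $1,354.66 → $9,482.62
Payment period 3: $9,482.62 +$24.28 interest = $9,506.90; pay $1,358.13 → $8,148.77
Payment period 4: $8,148.77 +$24.28 interest = $8,173.05; pay $1,362.18 → $6,810.87
Payment period 5: $6,810.87 +$24.28 interest = $6,835.15; pay $1,367.03 → $5,468.12
Payment period 6: $5,468.12 +$24.28 interest = $5,492.40; pay $1,373.10 → $4,119.30
Payment period 7: $4,119.30 +$24.28 interest = $4,143.58; pay $1,381.19 → $2,762.39
Payment period 8: $2,762.39 +$24.28 interest = $2,786.67; pay $1,393.34 → $1,393.33
Payment period 9: $1,393.33 +$24.28 interest = $1,417.61; pay $1,417.61 → $0.00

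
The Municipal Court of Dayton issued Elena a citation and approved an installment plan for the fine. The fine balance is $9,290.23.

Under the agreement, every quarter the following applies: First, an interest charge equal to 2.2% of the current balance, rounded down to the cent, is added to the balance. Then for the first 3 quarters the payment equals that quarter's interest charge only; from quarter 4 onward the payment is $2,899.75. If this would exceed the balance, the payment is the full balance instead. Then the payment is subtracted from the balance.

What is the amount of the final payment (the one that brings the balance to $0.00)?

$1,047.46

# | Opening | Interest | Payment | End bal
1 | $9,290.23 | $204.38 | $204.38 | $9,290.23
2 | $9,290.23 | $204.38 | $204.38 | $9,290.23
3 | $9,290.23 | $204.38 | $204.38 | $9,290.23
4 | $9,290.23 | $204.38 | $2,899.75 | $6,594.86
5 | $6,594.86 | $145.08 | $2,899.75 | $3,840.19
6 | $3,840.19 | $84.48 | $2,899.75 | $1,024.92
7 | $1,024.92 | $22.54 | $1,047.46 | $0.00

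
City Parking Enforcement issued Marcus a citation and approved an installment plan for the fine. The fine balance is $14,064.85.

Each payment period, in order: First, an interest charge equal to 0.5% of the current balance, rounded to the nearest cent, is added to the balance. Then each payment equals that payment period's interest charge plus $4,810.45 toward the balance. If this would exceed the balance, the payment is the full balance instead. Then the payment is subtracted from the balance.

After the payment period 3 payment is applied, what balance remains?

$0.00

Payment period 1: opening $14,064.85; interest $70.32 → $14,135.17; payment $4,880.77; balance $9,254.40
Payment period 2: opening $9,254.40; interest $46.27 → $9,300.67; payment $4,856.72; balance $4,443.95
Payment period 3: opening $4,443.95; interest $22.22 → $4,466.17; payment $4,466.17; balance $0.00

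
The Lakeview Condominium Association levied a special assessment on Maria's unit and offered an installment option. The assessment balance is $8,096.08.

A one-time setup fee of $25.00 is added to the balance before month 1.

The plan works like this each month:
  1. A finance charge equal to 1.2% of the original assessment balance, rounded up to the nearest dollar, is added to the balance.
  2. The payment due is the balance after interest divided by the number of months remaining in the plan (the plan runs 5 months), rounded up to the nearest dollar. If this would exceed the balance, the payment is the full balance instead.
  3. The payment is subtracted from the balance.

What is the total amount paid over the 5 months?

Month 1: $8,121.08 +$98.00 interest = $8,219.08; pay $1,644.00 → $6,575.08
Month 2: $6,575.08 +$98.00 interest = $6,673.08; pay $1,669.00 → $5,004.08
Month 3: $5,004.08 +$98.00 interest = $5,102.08; pay $1,701.00 → $3,401.08
Month 4: $3,401.08 +$98.00 interest = $3,499.08; pay $1,750.00 → $1,749.08
Month 5: $1,749.08 +$98.00 interest = $1,847.08; pay $1,847.08 → $0.00
Total paid: $8,611.08

$8,611.08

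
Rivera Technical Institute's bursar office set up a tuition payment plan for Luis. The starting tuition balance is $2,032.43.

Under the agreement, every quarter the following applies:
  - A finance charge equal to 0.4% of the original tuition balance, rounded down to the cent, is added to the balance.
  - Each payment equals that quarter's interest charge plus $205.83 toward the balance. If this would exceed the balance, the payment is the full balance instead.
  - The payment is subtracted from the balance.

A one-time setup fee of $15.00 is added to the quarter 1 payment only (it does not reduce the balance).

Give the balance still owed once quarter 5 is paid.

$1,003.28

# | Opening | Interest | Payment | Fee | End bal
1 | $2,032.43 | $8.12 | $213.95 | $15.00 | $1,826.60
2 | $1,826.60 | $8.12 | $213.95 | — | $1,620.77
3 | $1,620.77 | $8.12 | $213.95 | — | $1,414.94
4 | $1,414.94 | $8.12 | $213.95 | — | $1,209.11
5 | $1,209.11 | $8.12 | $213.95 | — | $1,003.28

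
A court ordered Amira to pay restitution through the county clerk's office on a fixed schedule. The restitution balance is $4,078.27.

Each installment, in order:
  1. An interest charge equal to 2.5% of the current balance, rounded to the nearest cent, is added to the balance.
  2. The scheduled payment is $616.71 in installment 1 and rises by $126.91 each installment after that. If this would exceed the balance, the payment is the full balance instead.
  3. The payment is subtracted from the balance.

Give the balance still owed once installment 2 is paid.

Installment 1: $4,078.27 +$101.96 interest = $4,180.23; pay $616.71 → $3,563.52
Installment 2: $3,563.52 +$89.09 interest = $3,652.61; pay $743.62 → $2,908.99

$2,908.99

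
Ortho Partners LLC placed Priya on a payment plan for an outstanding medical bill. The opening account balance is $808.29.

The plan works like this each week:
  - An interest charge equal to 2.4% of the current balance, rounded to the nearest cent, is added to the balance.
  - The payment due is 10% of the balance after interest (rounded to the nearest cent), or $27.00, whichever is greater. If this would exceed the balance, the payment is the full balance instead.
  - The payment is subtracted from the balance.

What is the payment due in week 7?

$50.71

Week 1: $808.29 +$19.40 interest = $827.69; pay $82.77 → $744.92
Week 2: $744.92 +$17.88 interest = $762.80; pay $76.28 → $686.52
Week 3: $686.52 +$16.48 interest = $703.00; pay $70.30 → $632.70
Week 4: $632.70 +$15.18 interest = $647.88; pay $64.79 → $583.09
Week 5: $583.09 +$13.99 interest = $597.08; pay $59.71 → $537.37
Week 6: $537.37 +$12.90 interest = $550.27; pay $55.03 → $495.24
Week 7: $495.24 +$11.89 interest = $507.13; pay $50.71 → $456.42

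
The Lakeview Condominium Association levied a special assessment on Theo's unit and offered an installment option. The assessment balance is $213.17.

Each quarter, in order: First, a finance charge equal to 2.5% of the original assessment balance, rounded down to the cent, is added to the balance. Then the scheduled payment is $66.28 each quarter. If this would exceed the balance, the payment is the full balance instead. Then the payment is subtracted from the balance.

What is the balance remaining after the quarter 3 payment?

# | Opening | Interest | Payment | End bal
1 | $213.17 | $5.32 | $66.28 | $152.21
2 | $152.21 | $5.32 | $66.28 | $91.25
3 | $91.25 | $5.32 | $66.28 | $30.29

$30.29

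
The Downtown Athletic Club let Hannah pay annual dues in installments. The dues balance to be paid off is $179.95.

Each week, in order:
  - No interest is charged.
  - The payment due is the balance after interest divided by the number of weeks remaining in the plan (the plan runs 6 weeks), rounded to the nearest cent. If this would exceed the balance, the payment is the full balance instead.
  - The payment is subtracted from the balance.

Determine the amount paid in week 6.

$29.99

Week 1: opening $179.95; payment $29.99; balance $149.96
Week 2: opening $149.96; payment $29.99; balance $119.97
Week 3: opening $119.97; payment $29.99; balance $89.98
Week 4: opening $89.98; payment $29.99; balance $59.99
Week 5: opening $59.99; payment $30.00; balance $29.99
Week 6: opening $29.99; payment $29.99; balance $0.00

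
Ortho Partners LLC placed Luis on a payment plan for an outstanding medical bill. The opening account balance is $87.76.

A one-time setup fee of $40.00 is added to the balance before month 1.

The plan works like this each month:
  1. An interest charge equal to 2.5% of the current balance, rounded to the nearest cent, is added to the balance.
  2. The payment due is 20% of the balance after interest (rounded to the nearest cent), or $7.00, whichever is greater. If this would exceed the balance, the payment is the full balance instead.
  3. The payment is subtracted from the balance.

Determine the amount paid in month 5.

$11.84

# | Opening | Interest | Payment | End bal
1 | $127.76 | $3.19 | $26.19 | $104.76
2 | $104.76 | $2.62 | $21.48 | $85.90
3 | $85.90 | $2.15 | $17.61 | $70.44
4 | $70.44 | $1.76 | $14.44 | $57.76
5 | $57.76 | $1.44 | $11.84 | $47.36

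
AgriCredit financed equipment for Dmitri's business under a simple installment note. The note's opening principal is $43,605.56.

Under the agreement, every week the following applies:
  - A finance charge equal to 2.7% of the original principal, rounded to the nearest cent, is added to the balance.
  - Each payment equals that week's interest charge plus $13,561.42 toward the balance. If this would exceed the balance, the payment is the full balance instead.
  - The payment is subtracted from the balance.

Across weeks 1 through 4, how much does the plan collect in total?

Week 1: opening $43,605.56; interest $1,177.35 → $44,782.91; payment $14,738.77; balance $30,044.14
Week 2: opening $30,044.14; interest $1,177.35 → $31,221.49; payment $14,738.77; balance $16,482.72
Week 3: opening $16,482.72; interest $1,177.35 → $17,660.07; payment $14,738.77; balance $2,921.30
Week 4: opening $2,921.30; interest $1,177.35 → $4,098.65; payment $4,098.65; balance $0.00
Total paid: $48,314.96

$48,314.96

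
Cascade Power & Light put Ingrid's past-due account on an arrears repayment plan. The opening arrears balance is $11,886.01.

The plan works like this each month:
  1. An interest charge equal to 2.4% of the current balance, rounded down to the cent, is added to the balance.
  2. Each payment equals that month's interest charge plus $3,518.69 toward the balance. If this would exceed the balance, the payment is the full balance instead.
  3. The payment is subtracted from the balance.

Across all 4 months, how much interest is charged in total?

$634.34

Month 1: opening $11,886.01; interest $285.26 → $12,171.27; payment $3,803.95; balance $8,367.32
Month 2: opening $8,367.32; interest $200.81 → $8,568.13; payment $3,719.50; balance $4,848.63
Month 3: opening $4,848.63; interest $116.36 → $4,964.99; payment $3,635.05; balance $1,329.94
Month 4: opening $1,329.94; interest $31.91 → $1,361.85; payment $1,361.85; balance $0.00
Total interest: $285.26 + $200.81 + $116.36 + $31.91 = $634.34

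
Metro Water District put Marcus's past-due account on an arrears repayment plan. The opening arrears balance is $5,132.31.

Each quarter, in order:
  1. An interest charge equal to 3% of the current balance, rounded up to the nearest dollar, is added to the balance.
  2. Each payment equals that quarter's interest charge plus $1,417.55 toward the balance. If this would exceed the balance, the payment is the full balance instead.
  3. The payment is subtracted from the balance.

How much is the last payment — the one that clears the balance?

$906.66

Quarter 1: opening $5,132.31; interest $154.00 → $5,286.31; payment $1,571.55; balance $3,714.76
Quarter 2: opening $3,714.76; interest $112.00 → $3,826.76; payment $1,529.55; balance $2,297.21
Quarter 3: opening $2,297.21; interest $69.00 → $2,366.21; payment $1,486.55; balance $879.66
Quarter 4: opening $879.66; interest $27.00 → $906.66; payment $906.66; balance $0.00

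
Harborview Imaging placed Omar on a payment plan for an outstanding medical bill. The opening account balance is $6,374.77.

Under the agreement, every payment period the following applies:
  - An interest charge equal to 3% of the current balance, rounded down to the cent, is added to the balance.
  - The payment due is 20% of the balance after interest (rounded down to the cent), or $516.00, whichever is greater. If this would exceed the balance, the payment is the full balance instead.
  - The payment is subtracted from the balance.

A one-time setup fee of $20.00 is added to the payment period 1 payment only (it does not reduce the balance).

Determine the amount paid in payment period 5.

Payment period 1: $6,374.77 +$191.24 interest = $6,566.01; pay $1,313.20 (+ $20.00 fee) → $5,252.81
Payment period 2: $5,252.81 +$157.58 interest = $5,410.39; pay $1,082.07 → $4,328.32
Payment period 3: $4,328.32 +$129.84 interest = $4,458.16; pay $891.63 → $3,566.53
Payment period 4: $3,566.53 +$106.99 interest = $3,673.52; pay $734.70 → $2,938.82
Payment period 5: $2,938.82 +$88.16 interest = $3,026.98; pay $605.39 → $2,421.59

$605.39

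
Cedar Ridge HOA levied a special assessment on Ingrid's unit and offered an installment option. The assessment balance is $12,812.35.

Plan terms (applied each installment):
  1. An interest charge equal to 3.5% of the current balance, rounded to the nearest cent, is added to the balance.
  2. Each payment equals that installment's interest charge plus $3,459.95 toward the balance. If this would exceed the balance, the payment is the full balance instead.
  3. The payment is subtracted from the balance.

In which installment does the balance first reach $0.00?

4

# | Opening | Interest | Payment | End bal
1 | $12,812.35 | $448.43 | $3,908.38 | $9,352.40
2 | $9,352.40 | $327.33 | $3,787.28 | $5,892.45
3 | $5,892.45 | $206.24 | $3,666.19 | $2,432.50
4 | $2,432.50 | $85.14 | $2,517.64 | $0.00
Balance reaches $0.00 in installment 4.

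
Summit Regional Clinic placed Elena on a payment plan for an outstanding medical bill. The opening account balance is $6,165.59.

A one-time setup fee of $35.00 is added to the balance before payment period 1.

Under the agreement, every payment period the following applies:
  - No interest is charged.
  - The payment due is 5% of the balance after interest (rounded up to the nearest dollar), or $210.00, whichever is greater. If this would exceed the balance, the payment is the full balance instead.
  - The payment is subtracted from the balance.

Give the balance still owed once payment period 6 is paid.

$4,555.59

Payment period 1: opening $6,200.59; payment $311.00; balance $5,889.59
Payment period 2: opening $5,889.59; payment $295.00; balance $5,594.59
Payment period 3: opening $5,594.59; payment $280.00; balance $5,314.59
Payment period 4: opening $5,314.59; payment $266.00; balance $5,048.59
Payment period 5: opening $5,048.59; payment $253.00; balance $4,795.59
Payment period 6: opening $4,795.59; payment $240.00; balance $4,555.59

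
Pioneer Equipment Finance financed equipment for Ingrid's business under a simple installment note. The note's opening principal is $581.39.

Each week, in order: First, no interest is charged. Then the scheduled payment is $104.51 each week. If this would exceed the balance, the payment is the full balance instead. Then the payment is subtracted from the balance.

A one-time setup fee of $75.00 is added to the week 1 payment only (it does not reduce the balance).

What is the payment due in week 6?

$58.84

Week 1: opening $581.39; payment $104.51 (+ $75.00 fee); balance $476.88
Week 2: opening $476.88; payment $104.51; balance $372.37
Week 3: opening $372.37; payment $104.51; balance $267.86
Week 4: opening $267.86; payment $104.51; balance $163.35
Week 5: opening $163.35; payment $104.51; balance $58.84
Week 6: opening $58.84; payment $58.84; balance $0.00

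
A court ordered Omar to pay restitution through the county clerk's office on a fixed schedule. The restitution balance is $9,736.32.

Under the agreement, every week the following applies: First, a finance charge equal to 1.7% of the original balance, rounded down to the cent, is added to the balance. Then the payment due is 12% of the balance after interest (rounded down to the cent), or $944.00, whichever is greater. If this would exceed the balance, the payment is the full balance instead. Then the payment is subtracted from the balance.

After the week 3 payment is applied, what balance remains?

# | Opening | Interest | Payment | End bal
1 | $9,736.32 | $165.51 | $1,188.21 | $8,713.62
2 | $8,713.62 | $165.51 | $1,065.49 | $7,813.64
3 | $7,813.64 | $165.51 | $957.49 | $7,021.66

$7,021.66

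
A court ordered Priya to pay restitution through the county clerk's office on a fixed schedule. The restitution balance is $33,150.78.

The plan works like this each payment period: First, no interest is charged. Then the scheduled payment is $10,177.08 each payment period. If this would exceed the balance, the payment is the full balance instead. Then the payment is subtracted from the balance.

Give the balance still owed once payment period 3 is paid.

Payment period 1: $33,150.78 − $10,177.08 → $22,973.70
Payment period 2: $22,973.70 − $10,177.08 → $12,796.62
Payment period 3: $12,796.62 − $10,177.08 → $2,619.54

$2,619.54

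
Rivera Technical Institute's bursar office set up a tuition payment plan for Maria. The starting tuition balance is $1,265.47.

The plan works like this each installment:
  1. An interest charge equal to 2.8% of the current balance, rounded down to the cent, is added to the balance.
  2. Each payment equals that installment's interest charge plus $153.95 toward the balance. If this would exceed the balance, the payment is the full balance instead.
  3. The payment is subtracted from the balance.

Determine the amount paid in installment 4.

$176.45

Installment 1: opening $1,265.47; interest $35.43 → $1,300.90; payment $189.38; balance $1,111.52
Installment 2: opening $1,111.52; interest $31.12 → $1,142.64; payment $185.07; balance $957.57
Installment 3: opening $957.57; interest $26.81 → $984.38; payment $180.76; balance $803.62
Installment 4: opening $803.62; interest $22.50 → $826.12; payment $176.45; balance $649.67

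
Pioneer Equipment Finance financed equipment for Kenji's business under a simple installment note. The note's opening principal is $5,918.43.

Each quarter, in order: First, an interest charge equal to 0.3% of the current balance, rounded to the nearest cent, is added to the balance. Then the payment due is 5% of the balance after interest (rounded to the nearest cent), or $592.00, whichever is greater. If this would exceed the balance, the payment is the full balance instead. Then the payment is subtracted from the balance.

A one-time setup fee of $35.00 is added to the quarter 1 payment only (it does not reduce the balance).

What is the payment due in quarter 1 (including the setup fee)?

Quarter 1: $5,918.43 +$17.76 interest = $5,936.19; pay $592.00 (+ $35.00 fee) → $5,344.19

$627.00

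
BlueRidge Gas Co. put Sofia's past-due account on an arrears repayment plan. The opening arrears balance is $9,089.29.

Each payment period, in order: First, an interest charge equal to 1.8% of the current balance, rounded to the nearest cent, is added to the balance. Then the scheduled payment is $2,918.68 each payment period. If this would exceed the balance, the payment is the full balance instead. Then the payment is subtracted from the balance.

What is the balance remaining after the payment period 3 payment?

Payment period 1: opening $9,089.29; interest $163.61 → $9,252.90; payment $2,918.68; balance $6,334.22
Payment period 2: opening $6,334.22; interest $114.02 → $6,448.24; payment $2,918.68; balance $3,529.56
Payment period 3: opening $3,529.56; interest $63.53 → $3,593.09; payment $2,918.68; balance $674.41

$674.41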